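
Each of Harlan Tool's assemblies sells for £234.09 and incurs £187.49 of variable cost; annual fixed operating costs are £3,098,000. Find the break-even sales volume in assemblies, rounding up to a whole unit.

66,481 assemblies

Unit CM = price − variable cost = £234.09 − £187.49 = £46.60.
Break-even Q = £3,098,000 / £46.60 = 66,480.69 → 66,481 assemblies.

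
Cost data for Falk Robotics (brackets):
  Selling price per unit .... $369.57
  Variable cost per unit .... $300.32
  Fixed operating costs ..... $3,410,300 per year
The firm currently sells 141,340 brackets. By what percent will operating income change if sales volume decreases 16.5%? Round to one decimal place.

-25.3%

At 141,340 units, contribution = 141,340 × $69.25 = $9,787,795.00.
Subtracting fixed costs: EBIT = $9,787,795.00 − $3,410,300 = $6,377,495.00.
So DOL = total CM / EBIT = $9,787,795.00 / $6,377,495.00 = 1.5347.
Operating income changes by 1.5347 × -16.5% = -25.3%.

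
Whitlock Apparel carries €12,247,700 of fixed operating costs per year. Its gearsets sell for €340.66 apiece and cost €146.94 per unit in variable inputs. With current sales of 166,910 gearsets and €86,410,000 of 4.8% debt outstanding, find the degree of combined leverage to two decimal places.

2.03

Contribution at this volume is 166,910 × €193.72 = €32,333,805.20.
Operating income = contribution − fixed costs = €32,333,805.20 − €12,247,700 = €20,086,105.20. Interest = €4,147,680.00, so EBIT − I = €15,938,425.20.
Degree of total leverage = total CM / (EBIT − interest) = €32,333,805.20 / €15,938,425.20 = 2.0287.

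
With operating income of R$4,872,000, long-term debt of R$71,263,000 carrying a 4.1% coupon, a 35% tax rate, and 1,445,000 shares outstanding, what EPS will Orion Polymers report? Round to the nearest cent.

Interest = R$2,921,783.00, so EBT = R$4,872,000 − R$2,921,783.00 = R$1,950,217.00.
Net income = R$1,950,217.00 × (1 − 0.35) = R$1,267,641.05.
EPS = R$1,267,641.05 ÷ 1,445,000 = R$0.88.

R$0.88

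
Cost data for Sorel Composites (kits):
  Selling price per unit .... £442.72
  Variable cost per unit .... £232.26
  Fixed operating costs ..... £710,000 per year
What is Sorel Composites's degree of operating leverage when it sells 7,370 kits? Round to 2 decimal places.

1.84

Contribution at this volume is 7,370 × £210.46 = £1,551,090.20.
EBIT = £1,551,090.20 − £710,000 = £841,090.20.
DOL = contribution ÷ EBIT = £1,551,090.20 ÷ £841,090.20 = 1.8441.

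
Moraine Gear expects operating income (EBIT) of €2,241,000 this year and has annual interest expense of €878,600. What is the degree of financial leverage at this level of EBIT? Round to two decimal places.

1.64

Interest = €878,600.00.
DFL = EBIT ÷ (EBIT − I) = €2,241,000 ÷ (€2,241,000 − €878,600.00) = €2,241,000 ÷ €1,362,400.00 = 1.6449.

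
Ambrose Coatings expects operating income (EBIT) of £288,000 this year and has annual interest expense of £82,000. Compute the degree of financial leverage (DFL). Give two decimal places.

1.40

Interest = £82,000.00.
DFL = EBIT ÷ (EBIT − I) = £288,000 ÷ (£288,000 − £82,000.00) = £288,000 ÷ £206,000.00 = 1.3981.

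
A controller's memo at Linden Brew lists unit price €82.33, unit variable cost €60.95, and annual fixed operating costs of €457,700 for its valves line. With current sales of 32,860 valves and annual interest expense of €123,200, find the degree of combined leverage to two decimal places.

5.78

Contribution at this volume is 32,860 × €21.38 = €702,546.80.
Subtracting fixed costs: EBIT = €702,546.80 − €457,700 = €244,846.80. Interest = €123,200.00, so EBIT − I = €121,646.80.
DCL = contribution ÷ (EBIT − I) = €702,546.80 ÷ €121,646.80 = 5.7753.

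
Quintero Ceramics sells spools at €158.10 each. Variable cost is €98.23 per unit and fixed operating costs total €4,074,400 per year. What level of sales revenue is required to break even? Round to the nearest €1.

Contribution margin per unit = €158.10 − €98.23 = €59.87, a CM ratio of €59.87 ÷ €158.10 = 0.3787.
Break-even revenue = fixed costs × price ÷ CM = €4,074,400 × €158.10 ÷ €59.87 = €10,759,356.

€10,759,356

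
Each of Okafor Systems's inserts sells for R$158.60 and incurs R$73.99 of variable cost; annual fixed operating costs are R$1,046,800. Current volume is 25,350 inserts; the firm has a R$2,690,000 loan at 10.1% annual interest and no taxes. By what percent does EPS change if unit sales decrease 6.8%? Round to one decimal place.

-17.6%

Total contribution margin = 25,350 × R$84.61 = R$2,144,863.50.
Subtracting fixed costs: EBIT = R$2,144,863.50 − R$1,046,800 = R$1,098,063.50.
Interest = R$271,690.00, so EBIT − I = R$826,373.50.
Degree of combined leverage = contribution ÷ (EBIT − I) = R$2,144,863.50 ÷ R$826,373.50 = 2.5955.
EPS therefore changes by 2.5955 × (-6.8%) = -17.6%.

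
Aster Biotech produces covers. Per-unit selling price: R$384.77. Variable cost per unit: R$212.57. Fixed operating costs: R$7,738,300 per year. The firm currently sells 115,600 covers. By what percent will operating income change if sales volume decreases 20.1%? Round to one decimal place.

-32.9%

Total contribution margin = 115,600 × R$172.20 = R$19,906,320.00.
EBIT = R$19,906,320.00 − R$7,738,300 = R$12,168,020.00.
DOL = contribution ÷ EBIT = R$19,906,320.00 ÷ R$12,168,020.00 = 1.6360.
So EBIT moves 1.6360 × (-20.1%) = -32.9%.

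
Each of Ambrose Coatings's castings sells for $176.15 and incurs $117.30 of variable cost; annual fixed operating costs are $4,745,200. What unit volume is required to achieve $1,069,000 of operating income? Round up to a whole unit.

98,797 castings

Contribution margin per unit = $176.15 − $117.30 = $58.85.
Need Q such that Q × $58.85 − $4,745,200 = $1,069,000, i.e. Q = $5,814,200 / $58.85 = 98,796.94 → 98,797.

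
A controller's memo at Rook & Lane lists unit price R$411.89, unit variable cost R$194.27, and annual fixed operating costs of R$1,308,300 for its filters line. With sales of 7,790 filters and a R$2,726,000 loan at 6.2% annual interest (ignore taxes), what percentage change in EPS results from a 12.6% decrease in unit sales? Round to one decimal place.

Total contribution margin = 7,790 × R$217.62 = R$1,695,259.80.
Operating income = contribution − fixed costs = R$1,695,259.80 − R$1,308,300 = R$386,959.80.
After interest of R$169,012.00, pre-tax earnings = R$217,947.80.
Degree of combined leverage = contribution ÷ (EBIT − I) = R$1,695,259.80 ÷ R$217,947.80 = 7.7783.
%ΔEPS = DCL × %ΔSales = 7.7783 × -12.6% = -98.0%.

-98.0%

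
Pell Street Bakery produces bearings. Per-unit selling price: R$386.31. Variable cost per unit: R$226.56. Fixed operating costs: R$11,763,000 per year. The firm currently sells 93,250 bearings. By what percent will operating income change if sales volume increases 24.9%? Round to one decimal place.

Contribution at this volume is 93,250 × R$159.75 = R$14,896,687.50.
Operating income = contribution − fixed costs = R$14,896,687.50 − R$11,763,000 = R$3,133,687.50.
So DOL = total CM / EBIT = R$14,896,687.50 / R$3,133,687.50 = 4.7537.
%ΔEBIT = DOL × %ΔSales = 4.7537 × +24.9% = +118.4%.

+118.4%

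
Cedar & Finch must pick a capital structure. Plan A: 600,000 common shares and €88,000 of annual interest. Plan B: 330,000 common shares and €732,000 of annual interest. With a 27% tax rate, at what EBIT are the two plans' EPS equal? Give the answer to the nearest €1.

€1,519,111

Set EPS_A = EPS_B: (EBIT − €88,000)(1 − 0.27) ÷ 600,000 = (EBIT − €732,000)(1 − 0.27) ÷ 330,000.
The (1 − t) factor cancels: (EBIT − 88,000) × 330,000 = (EBIT − 732,000) × 600,000.
Solving, EBIT = (732,000·600,000 − 88,000·330,000) / (600,000 − 330,000) = 410,160,000,000 / 270,000 = 1,519,111.11.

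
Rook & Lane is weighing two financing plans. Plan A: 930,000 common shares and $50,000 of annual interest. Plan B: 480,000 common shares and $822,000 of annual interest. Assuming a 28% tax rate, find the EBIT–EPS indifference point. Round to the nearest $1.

At indifference, (EBIT − 50,000)(1 − t)/930,000 = (EBIT − 822,000)(1 − t)/480,000.
Cancelling (1 − t) and cross-multiplying: 480,000·(EBIT − 50,000) = 930,000·(EBIT − 822,000).
EBIT × (930,000 − 480,000) = 822,000 × 930,000 − 50,000 × 480,000 = 740,460,000,000, so EBIT = 740,460,000,000 ÷ 450,000 = 1,645,466.67.

$1,645,467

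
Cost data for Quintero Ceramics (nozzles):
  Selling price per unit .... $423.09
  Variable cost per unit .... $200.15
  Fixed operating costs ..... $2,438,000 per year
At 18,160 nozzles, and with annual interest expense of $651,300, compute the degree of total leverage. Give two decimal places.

At 18,160 units, contribution = 18,160 × $222.94 = $4,048,590.40.
Subtracting fixed costs: EBIT = $4,048,590.40 − $2,438,000 = $1,610,590.40. Interest = $651,300.00, so EBIT − I = $959,290.40.
DCL = contribution ÷ (EBIT − I) = $4,048,590.40 ÷ $959,290.40 = 4.2204.

4.22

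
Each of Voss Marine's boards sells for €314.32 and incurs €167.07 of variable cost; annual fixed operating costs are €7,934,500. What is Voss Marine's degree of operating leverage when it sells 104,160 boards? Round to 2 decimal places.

Total contribution margin = 104,160 × €147.25 = €15,337,560.00.
EBIT = €15,337,560.00 − €7,934,500 = €7,403,060.00.
Degree of operating leverage = €15,337,560.00 / €7,403,060.00 = 2.0718.

2.07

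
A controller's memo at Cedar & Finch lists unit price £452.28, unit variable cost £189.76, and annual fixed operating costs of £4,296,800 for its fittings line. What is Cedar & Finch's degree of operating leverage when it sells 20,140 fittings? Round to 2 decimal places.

5.34

At 20,140 units, contribution = 20,140 × £262.52 = £5,287,152.80.
EBIT = £5,287,152.80 − £4,296,800 = £990,352.80.
Degree of operating leverage = £5,287,152.80 / £990,352.80 = 5.3387.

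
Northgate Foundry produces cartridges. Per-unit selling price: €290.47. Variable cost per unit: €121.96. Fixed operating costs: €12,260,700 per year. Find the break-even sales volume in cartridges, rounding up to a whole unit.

72,760 cartridges

Contribution margin per unit = €290.47 − €121.96 = €168.51.
Break-even Q = €12,260,700 / €168.51 = 72,759.48 → 72,760 cartridges.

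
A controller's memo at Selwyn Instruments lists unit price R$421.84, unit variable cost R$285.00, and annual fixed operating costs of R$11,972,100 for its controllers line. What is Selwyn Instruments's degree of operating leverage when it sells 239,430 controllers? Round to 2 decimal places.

At 239,430 units, contribution = 239,430 × R$136.84 = R$32,763,601.20.
EBIT = R$32,763,601.20 − R$11,972,100 = R$20,791,501.20.
Degree of operating leverage = R$32,763,601.20 / R$20,791,501.20 = 1.5758.

1.58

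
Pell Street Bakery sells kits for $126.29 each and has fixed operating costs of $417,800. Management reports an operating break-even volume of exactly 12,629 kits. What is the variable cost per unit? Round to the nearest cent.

At break-even, FC = Q × (P − VC), so P − VC = $417,800 ÷ 12,629 = $33.0826.
Variable cost per unit = $126.29 − $33.0826 = $93.21.

$93.21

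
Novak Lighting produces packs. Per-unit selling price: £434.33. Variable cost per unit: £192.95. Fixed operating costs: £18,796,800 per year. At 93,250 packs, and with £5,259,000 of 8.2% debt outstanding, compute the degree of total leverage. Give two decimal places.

Contribution at this volume is 93,250 × £241.38 = £22,508,685.00.
EBIT = £22,508,685.00 − £18,796,800 = £3,711,885.00. Interest = £431,238.00.
DOL = £22,508,685.00 ÷ £3,711,885.00 = 6.0639; DFL = £3,711,885.00 ÷ £3,280,647.00 = 1.1314.
Combined leverage = 6.0639 × 1.1314 = 6.8607.

6.86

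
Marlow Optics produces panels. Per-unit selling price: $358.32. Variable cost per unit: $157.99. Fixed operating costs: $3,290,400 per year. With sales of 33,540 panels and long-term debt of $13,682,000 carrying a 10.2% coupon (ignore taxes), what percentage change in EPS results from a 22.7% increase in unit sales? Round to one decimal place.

Contribution at this volume is 33,540 × $200.33 = $6,719,068.20.
EBIT = $6,719,068.20 − $3,290,400 = $3,428,668.20.
Interest = $1,395,564.00, so EBIT − I = $2,033,104.20.
Degree of combined leverage = contribution ÷ (EBIT − I) = $6,719,068.20 ÷ $2,033,104.20 = 3.3048.
EPS therefore changes by 3.3048 × (+22.7%) = +75.0%.

+75.0%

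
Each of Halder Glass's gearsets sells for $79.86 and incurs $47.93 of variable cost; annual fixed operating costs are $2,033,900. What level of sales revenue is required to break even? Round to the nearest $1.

Contribution margin per unit = $79.86 − $47.93 = $31.93, a CM ratio of $31.93 ÷ $79.86 = 0.3998.
Break-even sales = FC ÷ CM ratio = $2,033,900 × $79.86 / $31.93 = $5,086,979.

$5,086,979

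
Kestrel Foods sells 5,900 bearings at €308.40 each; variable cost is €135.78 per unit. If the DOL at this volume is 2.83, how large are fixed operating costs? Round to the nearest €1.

€658,579

Contribution at this volume is 5,900 × €172.62 = €1,018,458.00.
Since DOL = CM ÷ EBIT, EBIT = €1,018,458.00 ÷ 2.83 = €359,879.15.
Fixed costs = CM − EBIT = €1,018,458.00 − €359,879.15 = €658,579.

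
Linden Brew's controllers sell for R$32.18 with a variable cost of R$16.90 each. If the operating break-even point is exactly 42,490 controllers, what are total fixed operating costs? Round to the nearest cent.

R$649,247.20

Contribution margin per unit = R$32.18 − R$16.90 = R$15.28.
Fixed costs = break-even units × CM = 42,490 × R$15.28 = R$649,247.20.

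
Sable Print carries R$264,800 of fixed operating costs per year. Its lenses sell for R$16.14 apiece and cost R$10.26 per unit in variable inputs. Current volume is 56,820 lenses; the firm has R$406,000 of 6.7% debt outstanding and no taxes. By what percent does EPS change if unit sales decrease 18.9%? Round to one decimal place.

-150.0%

At 56,820 units, contribution = 56,820 × R$5.88 = R$334,101.60.
Operating income = contribution − fixed costs = R$334,101.60 − R$264,800 = R$69,301.60.
Interest = R$27,202.00, so EBIT − I = R$42,099.60.
DCL = total CM / (EBIT − I) = R$334,101.60 / R$42,099.60 = 7.9360.
EPS therefore changes by 7.9360 × (-18.9%) = -150.0%.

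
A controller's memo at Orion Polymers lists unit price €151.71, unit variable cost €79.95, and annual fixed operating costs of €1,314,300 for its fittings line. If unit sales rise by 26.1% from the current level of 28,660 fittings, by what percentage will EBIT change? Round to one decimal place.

+72.3%

Total contribution margin = 28,660 × €71.76 = €2,056,641.60.
Subtracting fixed costs: EBIT = €2,056,641.60 − €1,314,300 = €742,341.60.
So DOL = total CM / EBIT = €2,056,641.60 / €742,341.60 = 2.7705.
Operating income changes by 2.7705 × +26.1% = +72.3%.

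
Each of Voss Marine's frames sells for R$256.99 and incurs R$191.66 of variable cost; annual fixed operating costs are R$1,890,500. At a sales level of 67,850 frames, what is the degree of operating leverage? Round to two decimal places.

Total contribution margin = 67,850 × R$65.33 = R$4,432,640.50.
Operating income = contribution − fixed costs = R$4,432,640.50 − R$1,890,500 = R$2,542,140.50.
DOL = contribution ÷ EBIT = R$4,432,640.50 ÷ R$2,542,140.50 = 1.7437.

1.74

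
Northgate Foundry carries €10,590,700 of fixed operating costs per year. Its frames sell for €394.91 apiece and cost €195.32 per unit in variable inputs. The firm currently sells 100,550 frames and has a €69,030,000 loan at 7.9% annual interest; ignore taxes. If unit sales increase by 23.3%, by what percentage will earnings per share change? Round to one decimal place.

+116.2%

Contribution at this volume is 100,550 × €199.59 = €20,068,774.50.
EBIT = €20,068,774.50 − €10,590,700 = €9,478,074.50.
Interest = €5,453,370.00, so EBIT − I = €4,024,704.50.
Degree of combined leverage = contribution ÷ (EBIT − I) = €20,068,774.50 ÷ €4,024,704.50 = 4.9864.
EPS therefore changes by 4.9864 × (+23.3%) = +116.2%.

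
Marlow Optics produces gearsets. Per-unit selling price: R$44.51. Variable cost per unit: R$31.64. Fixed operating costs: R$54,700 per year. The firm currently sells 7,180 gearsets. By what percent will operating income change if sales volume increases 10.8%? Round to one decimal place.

Total contribution margin = 7,180 × R$12.87 = R$92,406.60.
EBIT = R$92,406.60 − R$54,700 = R$37,706.60.
So DOL = total CM / EBIT = R$92,406.60 / R$37,706.60 = 2.4507.
%ΔEBIT = DOL × %ΔSales = 2.4507 × +10.8% = +26.5%.

+26.5%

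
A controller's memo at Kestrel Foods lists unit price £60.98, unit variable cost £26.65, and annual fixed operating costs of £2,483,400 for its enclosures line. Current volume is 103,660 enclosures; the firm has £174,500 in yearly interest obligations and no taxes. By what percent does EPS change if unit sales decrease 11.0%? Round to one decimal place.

-43.5%

Contribution at this volume is 103,660 × £34.33 = £3,558,647.80.
Subtracting fixed costs: EBIT = £3,558,647.80 − £2,483,400 = £1,075,247.80.
Interest = £174,500.00, so EBIT − I = £900,747.80.
DCL = total CM / (EBIT − I) = £3,558,647.80 / £900,747.80 = 3.9508.
EPS therefore changes by 3.9508 × (-11.0%) = -43.5%.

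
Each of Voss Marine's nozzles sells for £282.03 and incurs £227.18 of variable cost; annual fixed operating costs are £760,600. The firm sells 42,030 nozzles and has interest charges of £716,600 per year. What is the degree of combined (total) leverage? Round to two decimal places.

Contribution at this volume is 42,030 × £54.85 = £2,305,345.50.
Operating income = contribution − fixed costs = £2,305,345.50 − £760,600 = £1,544,745.50. Interest = £716,600.00, so EBIT − I = £828,145.50.
DCL = contribution ÷ (EBIT − I) = £2,305,345.50 ÷ £828,145.50 = 2.7837.

2.78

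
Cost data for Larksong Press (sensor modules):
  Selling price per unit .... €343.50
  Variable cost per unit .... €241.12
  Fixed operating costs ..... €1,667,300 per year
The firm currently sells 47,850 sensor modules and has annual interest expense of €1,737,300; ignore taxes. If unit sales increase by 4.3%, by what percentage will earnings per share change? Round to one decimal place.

+14.1%

At 47,850 units, contribution = 47,850 × €102.38 = €4,898,883.00.
Operating income = contribution − fixed costs = €4,898,883.00 − €1,667,300 = €3,231,583.00.
After interest of €1,737,300.00, pre-tax earnings = €1,494,283.00.
Degree of combined leverage = contribution ÷ (EBIT − I) = €4,898,883.00 ÷ €1,494,283.00 = 3.2784.
%ΔEPS = DCL × %ΔSales = 3.2784 × +4.3% = +14.1%.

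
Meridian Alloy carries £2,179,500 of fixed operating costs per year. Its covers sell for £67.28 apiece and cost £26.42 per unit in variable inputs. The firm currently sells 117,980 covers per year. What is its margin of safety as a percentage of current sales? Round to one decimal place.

54.8%

Contribution margin per unit = £67.28 − £26.42 = £40.86. Break-even units = £2,179,500 ÷ £40.86 = 53,340.68; break-even revenue = 53,340.68 × £67.28 = £3,588,760.65.
Current sales = 117,980 × £67.28 = £7,937,694.40.
Margin of safety = (£7,937,694.40 − £3,588,760.65) ÷ £7,937,694.40 = 54.8%.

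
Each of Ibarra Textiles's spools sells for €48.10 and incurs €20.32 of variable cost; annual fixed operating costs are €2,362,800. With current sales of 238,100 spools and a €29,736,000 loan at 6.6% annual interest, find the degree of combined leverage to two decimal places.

Total contribution margin = 238,100 × €27.78 = €6,614,418.00.
EBIT = €6,614,418.00 − €2,362,800 = €4,251,618.00. Interest = €1,962,576.00, so EBIT − I = €2,289,042.00.
Degree of total leverage = total CM / (EBIT − interest) = €6,614,418.00 / €2,289,042.00 = 2.8896.

2.89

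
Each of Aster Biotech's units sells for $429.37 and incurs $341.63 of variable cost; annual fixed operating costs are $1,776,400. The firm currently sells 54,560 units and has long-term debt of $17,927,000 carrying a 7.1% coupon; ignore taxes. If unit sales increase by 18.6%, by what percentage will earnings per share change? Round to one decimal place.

Contribution at this volume is 54,560 × $87.74 = $4,787,094.40.
Subtracting fixed costs: EBIT = $4,787,094.40 − $1,776,400 = $3,010,694.40.
Interest = $1,272,817.00, so EBIT − I = $1,737,877.40.
DCL = total CM / (EBIT − I) = $4,787,094.40 / $1,737,877.40 = 2.7546.
EPS therefore changes by 2.7546 × (+18.6%) = +51.2%.

+51.2%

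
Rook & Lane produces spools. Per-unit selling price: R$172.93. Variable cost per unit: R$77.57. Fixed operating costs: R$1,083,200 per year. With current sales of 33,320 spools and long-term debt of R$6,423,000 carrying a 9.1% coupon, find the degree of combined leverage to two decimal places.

2.10

Total contribution margin = 33,320 × R$95.36 = R$3,177,395.20.
EBIT = R$3,177,395.20 − R$1,083,200 = R$2,094,195.20. Interest = R$584,493.00.
DOL = R$3,177,395.20 ÷ R$2,094,195.20 = 1.5172; DFL = R$2,094,195.20 ÷ R$1,509,702.20 = 1.3872.
DCL = DOL × DFL = 1.5172 × 1.3872 = 2.1047.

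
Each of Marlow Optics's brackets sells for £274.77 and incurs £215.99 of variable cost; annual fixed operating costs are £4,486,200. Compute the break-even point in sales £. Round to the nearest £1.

£20,970,962

Contribution margin per unit = £274.77 − £215.99 = £58.78, a CM ratio of £58.78 ÷ £274.77 = 0.2139.
Break-even revenue = fixed costs × price ÷ CM = £4,486,200 × £274.77 ÷ £58.78 = £20,970,962.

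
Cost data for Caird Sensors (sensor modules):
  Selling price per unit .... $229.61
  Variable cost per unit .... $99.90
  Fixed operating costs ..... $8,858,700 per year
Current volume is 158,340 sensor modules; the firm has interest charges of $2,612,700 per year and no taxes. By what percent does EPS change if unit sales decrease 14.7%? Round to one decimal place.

-33.3%

Contribution at this volume is 158,340 × $129.71 = $20,538,281.40.
EBIT = $20,538,281.40 − $8,858,700 = $11,679,581.40.
After interest of $2,612,700.00, pre-tax earnings = $9,066,881.40.
DCL = total CM / (EBIT − I) = $20,538,281.40 / $9,066,881.40 = 2.2652.
EPS therefore changes by 2.2652 × (-14.7%) = -33.3%.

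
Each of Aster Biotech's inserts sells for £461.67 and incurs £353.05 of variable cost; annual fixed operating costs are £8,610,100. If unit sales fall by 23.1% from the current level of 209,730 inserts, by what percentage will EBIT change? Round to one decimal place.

-37.1%

Total contribution margin = 209,730 × £108.62 = £22,780,872.60.
Subtracting fixed costs: EBIT = £22,780,872.60 − £8,610,100 = £14,170,772.60.
DOL = contribution ÷ EBIT = £22,780,872.60 ÷ £14,170,772.60 = 1.6076.
Operating income changes by 1.6076 × -23.1% = -37.1%.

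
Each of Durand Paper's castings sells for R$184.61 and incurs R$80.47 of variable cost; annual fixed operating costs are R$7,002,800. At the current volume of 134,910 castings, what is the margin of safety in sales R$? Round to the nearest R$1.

Unit CM = price − variable cost = R$184.61 − R$80.47 = R$104.14. Break-even units = R$7,002,800 ÷ R$104.14 = 67,244.09; break-even revenue = 67,244.09 × R$184.61 = R$12,413,932.28.
Current sales = 134,910 × R$184.61 = R$24,905,735.10.
Margin of safety = R$24,905,735.10 − R$12,413,932.28 = R$12,491,803.

R$12,491,803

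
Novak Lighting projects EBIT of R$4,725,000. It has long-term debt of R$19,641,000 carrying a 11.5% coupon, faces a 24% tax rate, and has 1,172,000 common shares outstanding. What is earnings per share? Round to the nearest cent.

R$1.60

Pre-tax income = R$4,725,000 − R$2,258,715.00 = R$2,466,285.00.
After tax at 24%: net income = R$2,466,285.00 × 0.76 = R$1,874,376.60.
Per share: R$1,874,376.60 / 1,172,000 shares = R$1.60.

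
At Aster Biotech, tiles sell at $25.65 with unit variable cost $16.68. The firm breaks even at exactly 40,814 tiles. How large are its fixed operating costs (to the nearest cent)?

$366,101.58

Contribution margin per unit = $25.65 − $16.68 = $8.97.
Fixed costs = break-even units × CM = 40,814 × $8.97 = $366,101.58.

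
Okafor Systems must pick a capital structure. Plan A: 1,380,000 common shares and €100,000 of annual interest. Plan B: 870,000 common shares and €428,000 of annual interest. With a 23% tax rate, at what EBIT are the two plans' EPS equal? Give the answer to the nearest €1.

€987,529

Set EPS_A = EPS_B: (EBIT − €100,000)(1 − 0.23) ÷ 1,380,000 = (EBIT − €428,000)(1 − 0.23) ÷ 870,000.
Cancelling (1 − t) and cross-multiplying: 870,000·(EBIT − 100,000) = 1,380,000·(EBIT − 428,000).
EBIT × (1,380,000 − 870,000) = 428,000 × 1,380,000 − 100,000 × 870,000 = 503,640,000,000, so EBIT = 503,640,000,000 ÷ 510,000 = 987,529.41.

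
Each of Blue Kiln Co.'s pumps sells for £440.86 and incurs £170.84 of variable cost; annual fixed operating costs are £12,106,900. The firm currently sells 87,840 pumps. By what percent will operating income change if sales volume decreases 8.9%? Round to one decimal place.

-18.2%

Total contribution margin = 87,840 × £270.02 = £23,718,556.80.
Subtracting fixed costs: EBIT = £23,718,556.80 − £12,106,900 = £11,611,656.80.
So DOL = total CM / EBIT = £23,718,556.80 / £11,611,656.80 = 2.0427.
%ΔEBIT = DOL × %ΔSales = 2.0427 × -8.9% = -18.2%.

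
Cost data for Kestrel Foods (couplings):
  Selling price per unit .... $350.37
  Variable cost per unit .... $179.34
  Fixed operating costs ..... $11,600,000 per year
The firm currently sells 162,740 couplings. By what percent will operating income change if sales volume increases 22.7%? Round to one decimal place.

+38.9%

Contribution at this volume is 162,740 × $171.03 = $27,833,422.20.
Operating income = contribution − fixed costs = $27,833,422.20 − $11,600,000 = $16,233,422.20.
DOL = contribution ÷ EBIT = $27,833,422.20 ÷ $16,233,422.20 = 1.7146.
%ΔEBIT = DOL × %ΔSales = 1.7146 × +22.7% = +38.9%.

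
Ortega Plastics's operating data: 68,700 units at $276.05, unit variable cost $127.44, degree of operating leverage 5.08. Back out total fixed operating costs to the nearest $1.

$8,199,762

At 68,700 units, contribution = 68,700 × $148.61 = $10,209,507.00.
Since DOL = CM ÷ EBIT, EBIT = $10,209,507.00 ÷ 5.08 = $2,009,745.47.
And FC = contribution − EBIT = $10,209,507.00 − $2,009,745.47 = $8,199,762.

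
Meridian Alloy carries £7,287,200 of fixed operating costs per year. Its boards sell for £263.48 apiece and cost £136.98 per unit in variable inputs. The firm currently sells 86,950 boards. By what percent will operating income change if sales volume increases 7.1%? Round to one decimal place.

+21.0%

At 86,950 units, contribution = 86,950 × £126.50 = £10,999,175.00.
Operating income = contribution − fixed costs = £10,999,175.00 − £7,287,200 = £3,711,975.00.
DOL = contribution ÷ EBIT = £10,999,175.00 ÷ £3,711,975.00 = 2.9632.
So EBIT moves 2.9632 × (+7.1%) = +21.0%.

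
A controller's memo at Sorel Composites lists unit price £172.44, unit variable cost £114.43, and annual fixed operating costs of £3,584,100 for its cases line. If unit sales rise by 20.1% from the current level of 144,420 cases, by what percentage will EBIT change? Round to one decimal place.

Total contribution margin = 144,420 × £58.01 = £8,377,804.20.
EBIT = £8,377,804.20 − £3,584,100 = £4,793,704.20.
DOL = contribution ÷ EBIT = £8,377,804.20 ÷ £4,793,704.20 = 1.7477.
%ΔEBIT = DOL × %ΔSales = 1.7477 × +20.1% = +35.1%.

+35.1%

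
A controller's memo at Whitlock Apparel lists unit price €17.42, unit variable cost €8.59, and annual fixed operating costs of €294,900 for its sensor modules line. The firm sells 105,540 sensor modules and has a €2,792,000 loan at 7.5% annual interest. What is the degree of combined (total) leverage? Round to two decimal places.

At 105,540 units, contribution = 105,540 × €8.83 = €931,918.20.
Subtracting fixed costs: EBIT = €931,918.20 − €294,900 = €637,018.20. Interest = €209,400.00.
DOL = €931,918.20 ÷ €637,018.20 = 1.4629; DFL = €637,018.20 ÷ €427,618.20 = 1.4897.
DCL = DOL × DFL = 1.4629 × 1.4897 = 2.1793.

2.18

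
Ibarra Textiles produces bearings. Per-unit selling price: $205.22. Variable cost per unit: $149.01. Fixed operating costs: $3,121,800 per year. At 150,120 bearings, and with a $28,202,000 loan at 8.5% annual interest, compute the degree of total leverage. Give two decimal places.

Contribution at this volume is 150,120 × $56.21 = $8,438,245.20.
EBIT = $8,438,245.20 − $3,121,800 = $5,316,445.20. Interest = $2,397,170.00.
DOL = $8,438,245.20 ÷ $5,316,445.20 = 1.5872; DFL = $5,316,445.20 ÷ $2,919,275.20 = 1.8212.
Combined leverage = 1.5872 × 1.8212 = 2.8906.

2.89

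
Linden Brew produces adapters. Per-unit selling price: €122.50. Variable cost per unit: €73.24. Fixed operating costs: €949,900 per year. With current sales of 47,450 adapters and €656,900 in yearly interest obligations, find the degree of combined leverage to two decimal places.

At 47,450 units, contribution = 47,450 × €49.26 = €2,337,387.00.
EBIT = €2,337,387.00 − €949,900 = €1,387,487.00. Interest = €656,900.00.
DOL = €2,337,387.00 ÷ €1,387,487.00 = 1.6846; DFL = €1,387,487.00 ÷ €730,587.00 = 1.8991.
Combined leverage = 1.6846 × 1.8991 = 3.1992.

3.20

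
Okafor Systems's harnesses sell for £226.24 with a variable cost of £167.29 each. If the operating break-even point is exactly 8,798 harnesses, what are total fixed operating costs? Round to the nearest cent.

£518,642.10

Each unit contributes £226.24 − £167.29 = £58.95.
Since BE = FC / CM, FC = 8,798 × £58.95 = £518,642.10.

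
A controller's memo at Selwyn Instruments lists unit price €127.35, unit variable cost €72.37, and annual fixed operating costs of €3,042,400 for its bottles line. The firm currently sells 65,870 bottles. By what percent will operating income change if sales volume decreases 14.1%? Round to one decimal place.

-88.2%

At 65,870 units, contribution = 65,870 × €54.98 = €3,621,532.60.
Subtracting fixed costs: EBIT = €3,621,532.60 − €3,042,400 = €579,132.60.
DOL = contribution ÷ EBIT = €3,621,532.60 ÷ €579,132.60 = 6.2534.
So EBIT moves 6.2534 × (-14.1%) = -88.2%.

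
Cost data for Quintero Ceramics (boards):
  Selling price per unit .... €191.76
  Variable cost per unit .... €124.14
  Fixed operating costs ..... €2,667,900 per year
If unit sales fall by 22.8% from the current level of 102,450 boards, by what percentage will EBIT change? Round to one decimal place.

At 102,450 units, contribution = 102,450 × €67.62 = €6,927,669.00.
EBIT = €6,927,669.00 − €2,667,900 = €4,259,769.00.
DOL = contribution ÷ EBIT = €6,927,669.00 ÷ €4,259,769.00 = 1.6263.
Operating income changes by 1.6263 × -22.8% = -37.1%.

-37.1%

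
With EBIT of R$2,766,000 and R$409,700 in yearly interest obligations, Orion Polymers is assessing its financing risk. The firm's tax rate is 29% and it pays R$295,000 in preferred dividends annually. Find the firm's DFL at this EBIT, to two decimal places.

1.43

Annual interest charges come to R$409,700.00.
Pre-tax preferred-dividend burden = R$295,000 ÷ (1 − 0.29) = R$415,492.96.
DFL = EBIT ÷ [EBIT − I − D_p/(1−t)] = R$2,766,000 ÷ [R$2,766,000 − R$409,700.00 − R$415,492.96] = R$2,766,000 ÷ R$1,940,807.04 = 1.4252.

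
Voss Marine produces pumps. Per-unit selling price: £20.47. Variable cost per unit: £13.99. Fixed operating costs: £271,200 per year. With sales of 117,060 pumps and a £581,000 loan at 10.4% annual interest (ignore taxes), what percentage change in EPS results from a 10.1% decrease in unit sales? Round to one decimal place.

Contribution at this volume is 117,060 × £6.48 = £758,548.80.
EBIT = £758,548.80 − £271,200 = £487,348.80.
After interest of £60,424.00, pre-tax earnings = £426,924.80.
Degree of combined leverage = contribution ÷ (EBIT − I) = £758,548.80 ÷ £426,924.80 = 1.7768.
EPS therefore changes by 1.7768 × (-10.1%) = -17.9%.

-17.9%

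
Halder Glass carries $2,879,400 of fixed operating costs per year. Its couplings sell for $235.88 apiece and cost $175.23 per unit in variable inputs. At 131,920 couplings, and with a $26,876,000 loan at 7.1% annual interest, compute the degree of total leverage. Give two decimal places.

Total contribution margin = 131,920 × $60.65 = $8,000,948.00.
Subtracting fixed costs: EBIT = $8,000,948.00 − $2,879,400 = $5,121,548.00. Interest = $1,908,196.00.
DOL = $8,000,948.00 ÷ $5,121,548.00 = 1.5622; DFL = $5,121,548.00 ÷ $3,213,352.00 = 1.5938.
DCL = DOL × DFL = 1.5622 × 1.5938 = 2.4898.

2.49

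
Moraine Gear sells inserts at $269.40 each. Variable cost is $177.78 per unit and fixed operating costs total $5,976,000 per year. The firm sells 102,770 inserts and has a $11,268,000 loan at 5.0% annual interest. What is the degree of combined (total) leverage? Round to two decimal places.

Contribution at this volume is 102,770 × $91.62 = $9,415,787.40.
Subtracting fixed costs: EBIT = $9,415,787.40 − $5,976,000 = $3,439,787.40. Interest = $563,400.00.
DOL = $9,415,787.40 ÷ $3,439,787.40 = 2.7373; DFL = $3,439,787.40 ÷ $2,876,387.40 = 1.1959.
Combined leverage = 2.7373 × 1.1959 = 3.2735.

3.27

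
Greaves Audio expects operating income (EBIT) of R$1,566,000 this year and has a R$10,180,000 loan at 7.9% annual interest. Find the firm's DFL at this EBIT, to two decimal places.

2.06

Interest = R$804,220.00.
Degree of financial leverage = EBIT / (EBIT − interest) = R$1,566,000 / R$761,780.00 = 2.0557.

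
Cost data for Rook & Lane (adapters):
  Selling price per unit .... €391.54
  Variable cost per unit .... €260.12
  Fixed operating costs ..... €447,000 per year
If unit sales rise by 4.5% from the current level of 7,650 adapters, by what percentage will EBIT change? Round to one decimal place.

+8.1%

Contribution at this volume is 7,650 × €131.42 = €1,005,363.00.
Subtracting fixed costs: EBIT = €1,005,363.00 − €447,000 = €558,363.00.
Degree of operating leverage = €1,005,363.00 / €558,363.00 = 1.8006.
Operating income changes by 1.8006 × +4.5% = +8.1%.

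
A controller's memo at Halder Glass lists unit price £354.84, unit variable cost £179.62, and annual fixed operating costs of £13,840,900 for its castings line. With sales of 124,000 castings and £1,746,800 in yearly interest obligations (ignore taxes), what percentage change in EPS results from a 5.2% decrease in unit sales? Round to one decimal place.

-18.4%

At 124,000 units, contribution = 124,000 × £175.22 = £21,727,280.00.
Operating income = contribution − fixed costs = £21,727,280.00 − £13,840,900 = £7,886,380.00.
Interest = £1,746,800.00, so EBIT − I = £6,139,580.00.
Degree of combined leverage = contribution ÷ (EBIT − I) = £21,727,280.00 ÷ £6,139,580.00 = 3.5389.
EPS therefore changes by 3.5389 × (-5.2%) = -18.4%.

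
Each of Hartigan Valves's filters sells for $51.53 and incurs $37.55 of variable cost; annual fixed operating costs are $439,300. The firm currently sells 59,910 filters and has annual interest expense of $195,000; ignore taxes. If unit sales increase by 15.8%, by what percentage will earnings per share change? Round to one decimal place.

At 59,910 units, contribution = 59,910 × $13.98 = $837,541.80.
EBIT = $837,541.80 − $439,300 = $398,241.80.
After interest of $195,000.00, pre-tax earnings = $203,241.80.
DCL = total CM / (EBIT − I) = $837,541.80 / $203,241.80 = 4.1209.
EPS therefore changes by 4.1209 × (+15.8%) = +65.1%.

+65.1%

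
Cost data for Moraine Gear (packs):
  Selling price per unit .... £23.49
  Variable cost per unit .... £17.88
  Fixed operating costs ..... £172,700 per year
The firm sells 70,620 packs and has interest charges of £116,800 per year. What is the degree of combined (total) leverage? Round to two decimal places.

At 70,620 units, contribution = 70,620 × £5.61 = £396,178.20.
EBIT = £396,178.20 − £172,700 = £223,478.20. Interest = £116,800.00, so EBIT − I = £106,678.20.
DCL = contribution ÷ (EBIT − I) = £396,178.20 ÷ £106,678.20 = 3.7138.

3.71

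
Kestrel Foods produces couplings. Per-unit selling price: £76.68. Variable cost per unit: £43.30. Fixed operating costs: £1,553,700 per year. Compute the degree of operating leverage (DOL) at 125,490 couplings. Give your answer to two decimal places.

Contribution at this volume is 125,490 × £33.38 = £4,188,856.20.
Subtracting fixed costs: EBIT = £4,188,856.20 − £1,553,700 = £2,635,156.20.
So DOL = total CM / EBIT = £4,188,856.20 / £2,635,156.20 = 1.5896.

1.59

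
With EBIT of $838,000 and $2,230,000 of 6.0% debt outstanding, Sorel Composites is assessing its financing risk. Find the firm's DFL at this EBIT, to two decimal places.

Annual interest charges come to $133,800.00.
DFL = EBIT ÷ (EBIT − I) = $838,000 ÷ ($838,000 − $133,800.00) = $838,000 ÷ $704,200.00 = 1.1900.

1.19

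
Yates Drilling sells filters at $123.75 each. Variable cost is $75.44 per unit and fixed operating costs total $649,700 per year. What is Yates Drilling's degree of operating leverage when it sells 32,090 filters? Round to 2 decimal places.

Total contribution margin = 32,090 × $48.31 = $1,550,267.90.
Operating income = contribution − fixed costs = $1,550,267.90 − $649,700 = $900,567.90.
Degree of operating leverage = $1,550,267.90 / $900,567.90 = 1.7214.

1.72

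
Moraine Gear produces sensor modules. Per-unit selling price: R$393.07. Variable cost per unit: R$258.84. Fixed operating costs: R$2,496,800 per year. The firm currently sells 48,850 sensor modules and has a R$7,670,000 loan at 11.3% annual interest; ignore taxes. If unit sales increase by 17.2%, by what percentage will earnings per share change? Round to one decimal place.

+35.3%

At 48,850 units, contribution = 48,850 × R$134.23 = R$6,557,135.50.
EBIT = R$6,557,135.50 − R$2,496,800 = R$4,060,335.50.
After interest of R$866,710.00, pre-tax earnings = R$3,193,625.50.
DCL = total CM / (EBIT − I) = R$6,557,135.50 / R$3,193,625.50 = 2.0532.
%ΔEPS = DCL × %ΔSales = 2.0532 × +17.2% = +35.3%.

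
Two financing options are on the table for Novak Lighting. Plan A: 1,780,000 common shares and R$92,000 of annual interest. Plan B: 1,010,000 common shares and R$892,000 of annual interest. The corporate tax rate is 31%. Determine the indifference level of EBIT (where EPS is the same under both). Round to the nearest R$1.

Set EPS_A = EPS_B: (EBIT − R$92,000)(1 − 0.31) ÷ 1,780,000 = (EBIT − R$892,000)(1 − 0.31) ÷ 1,010,000.
The (1 − t) factor cancels: (EBIT − 92,000) × 1,010,000 = (EBIT − 892,000) × 1,780,000.
EBIT × (1,780,000 − 1,010,000) = 892,000 × 1,780,000 − 92,000 × 1,010,000 = 1,494,840,000,000, so EBIT = 1,494,840,000,000 ÷ 770,000 = 1,941,350.65.

R$1,941,351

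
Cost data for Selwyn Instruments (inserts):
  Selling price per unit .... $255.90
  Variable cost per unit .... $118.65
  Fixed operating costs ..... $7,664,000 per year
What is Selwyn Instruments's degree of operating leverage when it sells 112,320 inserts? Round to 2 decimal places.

1.99

Total contribution margin = 112,320 × $137.25 = $15,415,920.00.
Subtracting fixed costs: EBIT = $15,415,920.00 − $7,664,000 = $7,751,920.00.
Degree of operating leverage = $15,415,920.00 / $7,751,920.00 = 1.9887.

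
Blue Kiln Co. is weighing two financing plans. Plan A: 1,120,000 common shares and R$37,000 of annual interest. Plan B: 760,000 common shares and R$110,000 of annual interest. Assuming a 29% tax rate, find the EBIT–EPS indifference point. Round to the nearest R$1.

R$264,111

At indifference, (EBIT − 37,000)(1 − t)/1,120,000 = (EBIT − 110,000)(1 − t)/760,000.
Cancelling (1 − t) and cross-multiplying: 760,000·(EBIT − 37,000) = 1,120,000·(EBIT − 110,000).
Solving, EBIT = (110,000·1,120,000 − 37,000·760,000) / (1,120,000 − 760,000) = 95,080,000,000 / 360,000 = 264,111.11.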